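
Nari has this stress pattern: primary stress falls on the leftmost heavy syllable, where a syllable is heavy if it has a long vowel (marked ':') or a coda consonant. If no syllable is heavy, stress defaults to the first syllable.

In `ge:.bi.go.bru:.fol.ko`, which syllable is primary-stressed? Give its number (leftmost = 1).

Weights: 1 ge: H, 2 bi L, 3 go L, 4 bru: H, 5 fol H, 6 ko L.
Heavy syllables in the domain: 1, 4, 5. The leftmost is syllable 1 (ge:).
Primary stress: syllable 1 → ˈge:.bi.go.bru:.fol.ko.

1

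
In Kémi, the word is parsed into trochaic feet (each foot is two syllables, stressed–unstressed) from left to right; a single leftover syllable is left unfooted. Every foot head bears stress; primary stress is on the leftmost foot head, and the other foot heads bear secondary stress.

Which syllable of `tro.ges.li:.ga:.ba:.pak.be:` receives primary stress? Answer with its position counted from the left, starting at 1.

Parse left to right into trochaic (ˈσσ) feet: (ˈtro.ges) (ˈli:.ga:) (ˈba:.pak) be:. Syllable 7 is left unfooted.
Foot heads (stressed positions): 1, 3, 5.
End Rule Leftmost: primary stress on the leftmost head = syllable 1.
Primary stress: syllable 1 → ˈtro.ges.li:.ga:.ba:.pak.be:.

1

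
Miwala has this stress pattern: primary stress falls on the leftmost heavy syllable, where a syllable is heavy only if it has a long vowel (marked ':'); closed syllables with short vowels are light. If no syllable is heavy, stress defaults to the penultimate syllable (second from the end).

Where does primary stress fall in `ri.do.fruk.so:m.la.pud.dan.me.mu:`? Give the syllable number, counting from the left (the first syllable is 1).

4

Weights: 1 ri L, 2 do L, 3 fruk L, 4 so:m H, 5 la L, 6 pud L, 7 dan L, 8 me L, 9 mu: H.
Heavy syllables in the domain: 4, 9. The leftmost is syllable 4 (so:m).
Primary stress: syllable 4 → ri.do.fruk.ˈso:m.la.pud.dan.me.mu:.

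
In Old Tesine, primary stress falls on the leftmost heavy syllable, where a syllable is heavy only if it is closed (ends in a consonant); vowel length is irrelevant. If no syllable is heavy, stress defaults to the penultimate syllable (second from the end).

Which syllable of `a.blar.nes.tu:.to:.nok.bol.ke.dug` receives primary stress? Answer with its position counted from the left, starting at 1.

2

Weights: 1 a L, 2 blar H, 3 nes H, 4 tu: L, 5 to: L, 6 nok H, 7 bol H, 8 ke L, 9 dug H.
Heavy syllables in the domain: 2, 3, 6, 7, 9. The leftmost is syllable 2 (blar).
Primary stress: syllable 2 → a.ˈblar.nes.tu:.to:.nok.bol.ke.dug.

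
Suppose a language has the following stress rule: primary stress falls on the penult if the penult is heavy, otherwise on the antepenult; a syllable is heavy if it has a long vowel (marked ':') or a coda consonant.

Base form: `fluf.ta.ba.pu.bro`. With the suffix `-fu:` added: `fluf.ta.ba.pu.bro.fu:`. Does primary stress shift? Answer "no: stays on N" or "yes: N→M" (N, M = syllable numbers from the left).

yes: 3→4

Base `fluf.ta.ba.pu.bro` (5 syllables):
  Weights: 3 ba L, 4 pu L, 5 bro L.
  The penult (syllable 4, pu) is light, so stress falls on the antepenult (syllable 3, ba).
  → primary stress on syllable 3.
Suffixed `fluf.ta.ba.pu.bro.fu:` (6 syllables):
  Weights: 4 pu L, 5 bro L, 6 fu: H.
  The penult (syllable 5, bro) is light, so stress falls on the antepenult (syllable 4, pu).
  → primary stress on syllable 4.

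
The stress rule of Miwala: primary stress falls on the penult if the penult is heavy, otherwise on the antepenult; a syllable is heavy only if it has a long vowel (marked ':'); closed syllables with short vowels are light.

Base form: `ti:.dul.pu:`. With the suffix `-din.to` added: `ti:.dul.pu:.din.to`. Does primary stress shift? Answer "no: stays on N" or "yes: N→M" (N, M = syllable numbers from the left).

yes: 1→3

Base `ti:.dul.pu:` (3 syllables):
  Weights: 1 ti: H, 2 dul L, 3 pu: H.
  The penult (syllable 2, dul) is light, so stress falls on the antepenult (syllable 1, ti:).
  → primary stress on syllable 1.
Suffixed `ti:.dul.pu:.din.to` (5 syllables):
  Weights: 3 pu: H, 4 din L, 5 to L.
  The penult (syllable 4, din) is light, so stress falls on the antepenult (syllable 3, pu:).
  → primary stress on syllable 3.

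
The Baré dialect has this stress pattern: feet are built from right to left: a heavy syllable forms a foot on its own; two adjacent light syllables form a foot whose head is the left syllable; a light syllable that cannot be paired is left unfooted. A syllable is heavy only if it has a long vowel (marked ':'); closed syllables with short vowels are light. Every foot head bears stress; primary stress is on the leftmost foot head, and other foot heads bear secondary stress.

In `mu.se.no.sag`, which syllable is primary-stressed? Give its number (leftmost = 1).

Weights: 1 mu L, 2 se L, 3 no L, 4 sag L.
Parse right to left (heavy = foot alone; LL = one foot; stranded L unfooted): (ˈmu.se) (ˈno.sag).
Foot heads: 1, 3.
Primary stress on the leftmost head = syllable 1.
Primary stress: syllable 1 → ˈmu.se.no.sag.

1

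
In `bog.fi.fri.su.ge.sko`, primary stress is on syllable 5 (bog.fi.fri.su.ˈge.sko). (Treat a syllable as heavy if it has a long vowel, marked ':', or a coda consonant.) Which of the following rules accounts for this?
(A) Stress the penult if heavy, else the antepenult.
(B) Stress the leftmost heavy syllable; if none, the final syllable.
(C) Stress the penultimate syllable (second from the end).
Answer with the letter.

C

Rule A → syllable 4 (observed: 5).
Rule B → syllable 1 (observed: 5).
Rule C → syllable 5 ✓.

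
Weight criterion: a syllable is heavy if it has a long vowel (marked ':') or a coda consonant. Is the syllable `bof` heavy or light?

`bof`: short vowel, closed (coda /f/). Closed → heavy.

heavy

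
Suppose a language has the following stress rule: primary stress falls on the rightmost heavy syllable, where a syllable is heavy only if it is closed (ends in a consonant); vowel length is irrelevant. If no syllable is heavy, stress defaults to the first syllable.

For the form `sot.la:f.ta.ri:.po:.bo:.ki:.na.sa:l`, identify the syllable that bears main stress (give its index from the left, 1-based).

Weights: 1 sot H, 2 la:f H, 3 ta L, 4 ri: L, 5 po: L, 6 bo: L, 7 ki: L, 8 na L, 9 sa:l H.
Heavy syllables in the domain: 1, 2, 9. The rightmost is syllable 9 (sa:l).
Primary stress: syllable 9 → sot.la:f.ta.ri:.po:.bo:.ki:.na.ˈsa:l.

9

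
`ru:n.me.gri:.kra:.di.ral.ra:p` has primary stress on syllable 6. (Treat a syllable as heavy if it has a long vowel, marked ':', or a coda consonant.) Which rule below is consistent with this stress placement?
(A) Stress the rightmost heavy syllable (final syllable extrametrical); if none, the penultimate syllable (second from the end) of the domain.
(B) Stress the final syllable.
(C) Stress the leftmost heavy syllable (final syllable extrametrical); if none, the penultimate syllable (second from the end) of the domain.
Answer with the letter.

A

Rule A → syllable 6 ✓.
Rule B → syllable 7 (observed: 6).
Rule C → syllable 1 (observed: 6).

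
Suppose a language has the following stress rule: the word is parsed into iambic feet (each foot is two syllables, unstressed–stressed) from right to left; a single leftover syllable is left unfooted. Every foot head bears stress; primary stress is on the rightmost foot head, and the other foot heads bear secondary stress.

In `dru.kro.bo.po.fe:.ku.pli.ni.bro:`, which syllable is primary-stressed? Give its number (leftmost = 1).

Parse right to left into iambic (σˈσ) feet: dru (kro.ˈbo) (po.ˈfe:) (ku.ˈpli) (ni.ˈbro:). Syllable 1 is left unfooted.
Foot heads (stressed positions): 3, 5, 7, 9.
End Rule Rightmost: primary stress on the rightmost head = syllable 9.
Primary stress: syllable 9 → dru.kro.bo.po.fe:.ku.pli.ni.ˈbro:.

9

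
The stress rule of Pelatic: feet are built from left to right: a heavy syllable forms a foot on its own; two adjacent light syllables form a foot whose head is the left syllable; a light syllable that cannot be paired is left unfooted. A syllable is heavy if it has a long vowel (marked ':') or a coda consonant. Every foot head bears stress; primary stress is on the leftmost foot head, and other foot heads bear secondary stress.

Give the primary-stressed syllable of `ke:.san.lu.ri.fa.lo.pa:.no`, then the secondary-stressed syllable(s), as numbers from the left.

Weights: 1 ke: H, 2 san H, 3 lu L, 4 ri L, 5 fa L, 6 lo L, 7 pa: H, 8 no L.
Parse left to right (heavy = foot alone; LL = one foot; stranded L unfooted): (ˈke:) (ˈsan) (ˈlu.ri) (ˈfa.lo) (ˈpa:) no.
Foot heads: 1, 2, 3, 5, 7.
Primary stress on the leftmost head = syllable 1.
Secondary stress on 2, 3, 5, 7: ˈke:.ˌsan.ˌlu.ri.ˌfa.lo.ˌpa:.no.

primary 1, secondary 2, 3, 5, 7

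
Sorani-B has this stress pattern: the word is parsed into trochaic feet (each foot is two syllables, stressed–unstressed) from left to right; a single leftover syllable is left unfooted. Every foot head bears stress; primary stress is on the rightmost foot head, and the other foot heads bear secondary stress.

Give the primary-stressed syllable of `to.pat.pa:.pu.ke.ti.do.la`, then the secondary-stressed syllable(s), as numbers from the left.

Parse left to right into trochaic (ˈσσ) feet: (ˈto.pat) (ˈpa:.pu) (ˈke.ti) (ˈdo.la).
Foot heads (stressed positions): 1, 3, 5, 7.
End Rule Rightmost: primary stress on the rightmost head = syllable 7.
Secondary stress on 1, 3, 5: ˌto.pat.ˌpa:.pu.ˌke.ti.ˈdo.la.

primary 7, secondary 1, 3, 5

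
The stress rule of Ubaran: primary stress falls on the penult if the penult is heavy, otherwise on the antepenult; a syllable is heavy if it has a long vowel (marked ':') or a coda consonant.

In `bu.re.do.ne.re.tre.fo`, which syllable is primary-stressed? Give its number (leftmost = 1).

Weights: 5 re L, 6 tre L, 7 fo L.
The penult (syllable 6, tre) is light, so stress falls on the antepenult (syllable 5, re).
Primary stress: syllable 5 → bu.re.do.ne.ˈre.tre.fo.

5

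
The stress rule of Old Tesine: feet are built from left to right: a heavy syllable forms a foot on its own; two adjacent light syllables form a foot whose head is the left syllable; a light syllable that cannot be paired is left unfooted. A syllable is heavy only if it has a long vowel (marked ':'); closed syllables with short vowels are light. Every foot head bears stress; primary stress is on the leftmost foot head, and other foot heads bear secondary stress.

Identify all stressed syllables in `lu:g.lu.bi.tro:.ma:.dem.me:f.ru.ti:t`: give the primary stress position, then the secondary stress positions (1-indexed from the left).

Weights: 1 lu:g H, 2 lu L, 3 bi L, 4 tro: H, 5 ma: H, 6 dem L, 7 me:f H, 8 ru L, 9 ti:t H.
Parse left to right (heavy = foot alone; LL = one foot; stranded L unfooted): (ˈlu:g) (ˈlu.bi) (ˈtro:) (ˈma:) dem (ˈme:f) ru (ˈti:t).
Foot heads: 1, 2, 4, 5, 7, 9.
Primary stress on the leftmost head = syllable 1.
Secondary stress on 2, 4, 5, 7, 9: ˈlu:g.ˌlu.bi.ˌtro:.ˌma:.dem.ˌme:f.ru.ˌti:t.

primary 1, secondary 2, 4, 5, 7, 9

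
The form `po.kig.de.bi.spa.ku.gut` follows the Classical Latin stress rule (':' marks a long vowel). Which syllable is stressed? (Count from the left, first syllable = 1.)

Classical Latin: stress the penult if heavy (long vowel or closed), else the antepenult.
Weights: 5 spa L, 6 ku L, 7 gut H.
The penult (syllable 6, ku) is light, so stress falls on the antepenult (syllable 5, spa).
Stress on syllable 5: po.kig.de.bi.ˈspa.ku.gut.

5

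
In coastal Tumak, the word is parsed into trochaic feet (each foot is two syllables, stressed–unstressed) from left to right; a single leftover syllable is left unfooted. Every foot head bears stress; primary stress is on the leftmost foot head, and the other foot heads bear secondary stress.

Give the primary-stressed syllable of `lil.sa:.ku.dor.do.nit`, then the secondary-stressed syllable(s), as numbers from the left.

primary 1, secondary 3, 5

Parse left to right into trochaic (ˈσσ) feet: (ˈlil.sa:) (ˈku.dor) (ˈdo.nit).
Foot heads (stressed positions): 1, 3, 5.
End Rule Leftmost: primary stress on the leftmost head = syllable 1.
Secondary stress on 3, 5: ˈlil.sa:.ˌku.dor.ˌdo.nit.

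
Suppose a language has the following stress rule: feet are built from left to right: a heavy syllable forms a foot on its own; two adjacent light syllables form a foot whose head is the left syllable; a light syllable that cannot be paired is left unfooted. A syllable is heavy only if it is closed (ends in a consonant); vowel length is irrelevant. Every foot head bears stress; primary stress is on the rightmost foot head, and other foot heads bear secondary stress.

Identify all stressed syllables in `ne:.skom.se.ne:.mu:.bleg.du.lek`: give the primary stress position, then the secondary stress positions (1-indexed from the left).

primary 8, secondary 2, 3, 6

Weights: 1 ne: L, 2 skom H, 3 se L, 4 ne: L, 5 mu: L, 6 bleg H, 7 du L, 8 lek H.
Parse left to right (heavy = foot alone; LL = one foot; stranded L unfooted): ne: (ˈskom) (ˈse.ne:) mu: (ˈbleg) du (ˈlek).
Foot heads: 2, 3, 6, 8.
Primary stress on the rightmost head = syllable 8.
Secondary stress on 2, 3, 6: ne:.ˌskom.ˌse.ne:.mu:.ˌbleg.du.ˈlek.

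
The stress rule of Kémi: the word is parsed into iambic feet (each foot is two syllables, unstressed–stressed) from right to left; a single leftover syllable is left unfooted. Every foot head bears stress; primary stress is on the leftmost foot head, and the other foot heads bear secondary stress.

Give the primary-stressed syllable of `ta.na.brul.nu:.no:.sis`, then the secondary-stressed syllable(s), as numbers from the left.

primary 2, secondary 4, 6

Parse right to left into iambic (σˈσ) feet: (ta.ˈna) (brul.ˈnu:) (no:.ˈsis).
Foot heads (stressed positions): 2, 4, 6.
End Rule Leftmost: primary stress on the leftmost head = syllable 2.
Secondary stress on 4, 6: ta.ˈna.brul.ˌnu:.no:.ˌsis.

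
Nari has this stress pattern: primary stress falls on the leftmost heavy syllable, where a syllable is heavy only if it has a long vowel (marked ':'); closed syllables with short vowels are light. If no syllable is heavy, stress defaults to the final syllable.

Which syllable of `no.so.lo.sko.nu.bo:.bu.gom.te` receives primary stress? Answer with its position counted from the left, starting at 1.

6

Weights: 1 no L, 2 so L, 3 lo L, 4 sko L, 5 nu L, 6 bo: H, 7 bu L, 8 gom L, 9 te L.
Heavy syllables in the domain: 6. The leftmost is syllable 6 (bo:).
Primary stress: syllable 6 → no.so.lo.sko.nu.ˈbo:.bu.gom.te.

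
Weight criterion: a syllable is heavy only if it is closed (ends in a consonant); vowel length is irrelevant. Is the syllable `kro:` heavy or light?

`kro:`: long vowel, open (no coda). Open (no coda) → light.

light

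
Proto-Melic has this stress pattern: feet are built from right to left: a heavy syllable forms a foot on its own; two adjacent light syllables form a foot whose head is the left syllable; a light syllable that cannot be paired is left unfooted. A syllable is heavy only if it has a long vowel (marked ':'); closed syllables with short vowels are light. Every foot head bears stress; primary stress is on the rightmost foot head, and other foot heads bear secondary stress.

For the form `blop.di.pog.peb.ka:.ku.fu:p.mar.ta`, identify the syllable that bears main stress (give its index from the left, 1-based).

Weights: 1 blop L, 2 di L, 3 pog L, 4 peb L, 5 ka: H, 6 ku L, 7 fu:p H, 8 mar L, 9 ta L.
Parse right to left (heavy = foot alone; LL = one foot; stranded L unfooted): (ˈblop.di) (ˈpog.peb) (ˈka:) ku (ˈfu:p) (ˈmar.ta).
Foot heads: 1, 3, 5, 7, 8.
Primary stress on the rightmost head = syllable 8.
Primary stress: syllable 8 → blop.di.pog.peb.ka:.ku.fu:p.ˈmar.ta.

8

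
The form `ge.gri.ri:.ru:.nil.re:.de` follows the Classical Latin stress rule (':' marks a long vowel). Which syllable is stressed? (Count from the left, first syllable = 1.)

Classical Latin: stress the penult if heavy (long vowel or closed), else the antepenult.
Weights: 5 nil H, 6 re: H, 7 de L.
The penult (syllable 6, re:) is heavy, so it takes stress.
Stress on syllable 6: ge.gri.ri:.ru:.nil.ˈre:.de.

6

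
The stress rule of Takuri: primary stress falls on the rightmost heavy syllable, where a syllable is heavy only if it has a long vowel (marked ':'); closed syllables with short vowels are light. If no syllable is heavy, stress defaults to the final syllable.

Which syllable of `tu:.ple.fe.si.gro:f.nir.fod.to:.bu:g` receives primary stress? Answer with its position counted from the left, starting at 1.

9

Weights: 1 tu: H, 2 ple L, 3 fe L, 4 si L, 5 gro:f H, 6 nir L, 7 fod L, 8 to: H, 9 bu:g H.
Heavy syllables in the domain: 1, 5, 8, 9. The rightmost is syllable 9 (bu:g).
Primary stress: syllable 9 → tu:.ple.fe.si.gro:f.nir.fod.to:.ˈbu:g.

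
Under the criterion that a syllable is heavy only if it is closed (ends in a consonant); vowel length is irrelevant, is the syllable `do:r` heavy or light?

`do:r`: long vowel, closed (coda /r/). Closed (coda /r/) → heavy.

heavy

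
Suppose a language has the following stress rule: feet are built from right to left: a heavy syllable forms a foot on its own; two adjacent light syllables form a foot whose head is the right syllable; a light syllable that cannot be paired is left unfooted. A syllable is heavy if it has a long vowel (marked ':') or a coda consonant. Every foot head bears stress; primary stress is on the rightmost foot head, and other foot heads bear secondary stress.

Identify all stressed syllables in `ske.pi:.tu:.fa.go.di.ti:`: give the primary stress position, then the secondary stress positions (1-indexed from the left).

primary 7, secondary 2, 3, 6

Weights: 1 ske L, 2 pi: H, 3 tu: H, 4 fa L, 5 go L, 6 di L, 7 ti: H.
Parse right to left (heavy = foot alone; LL = one foot; stranded L unfooted): ske (ˈpi:) (ˈtu:) fa (go.ˈdi) (ˈti:).
Foot heads: 2, 3, 6, 7.
Primary stress on the rightmost head = syllable 7.
Secondary stress on 2, 3, 6: ske.ˌpi:.ˌtu:.fa.go.ˌdi.ˈti:.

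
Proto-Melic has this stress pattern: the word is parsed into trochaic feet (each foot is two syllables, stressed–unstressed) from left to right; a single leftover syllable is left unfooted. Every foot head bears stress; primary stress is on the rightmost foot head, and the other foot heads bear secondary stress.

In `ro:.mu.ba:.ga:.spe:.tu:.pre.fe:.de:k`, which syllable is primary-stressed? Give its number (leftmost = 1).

7

Parse left to right into trochaic (ˈσσ) feet: (ˈro:.mu) (ˈba:.ga:) (ˈspe:.tu:) (ˈpre.fe:) de:k. Syllable 9 is left unfooted.
Foot heads (stressed positions): 1, 3, 5, 7.
End Rule Rightmost: primary stress on the rightmost head = syllable 7.
Primary stress: syllable 7 → ro:.mu.ba:.ga:.spe:.tu:.ˈpre.fe:.de:k.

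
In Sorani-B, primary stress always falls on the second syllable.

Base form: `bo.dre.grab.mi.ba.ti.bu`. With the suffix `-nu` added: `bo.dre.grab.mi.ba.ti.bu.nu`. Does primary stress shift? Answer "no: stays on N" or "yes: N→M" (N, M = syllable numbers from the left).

no: stays on 2

Base `bo.dre.grab.mi.ba.ti.bu` (7 syllables):
  The word has 7 syllables; the second syllable is syllable 2 (dre).
  → primary stress on syllable 2.
Suffixed `bo.dre.grab.mi.ba.ti.bu.nu` (8 syllables):
  The word has 8 syllables; the second syllable is syllable 2 (dre).
  → primary stress on syllable 2.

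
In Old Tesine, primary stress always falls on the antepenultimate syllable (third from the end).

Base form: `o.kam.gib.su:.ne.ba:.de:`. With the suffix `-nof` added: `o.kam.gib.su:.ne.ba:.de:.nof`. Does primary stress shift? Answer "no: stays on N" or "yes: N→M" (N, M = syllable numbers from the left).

yes: 5→6

Base `o.kam.gib.su:.ne.ba:.de:` (7 syllables):
  The word has 7 syllables; the antepenultimate syllable (third from the end) is syllable 5 (ne).
  → primary stress on syllable 5.
Suffixed `o.kam.gib.su:.ne.ba:.de:.nof` (8 syllables):
  The word has 8 syllables; the antepenultimate syllable (third from the end) is syllable 6 (ba:).
  → primary stress on syllable 6.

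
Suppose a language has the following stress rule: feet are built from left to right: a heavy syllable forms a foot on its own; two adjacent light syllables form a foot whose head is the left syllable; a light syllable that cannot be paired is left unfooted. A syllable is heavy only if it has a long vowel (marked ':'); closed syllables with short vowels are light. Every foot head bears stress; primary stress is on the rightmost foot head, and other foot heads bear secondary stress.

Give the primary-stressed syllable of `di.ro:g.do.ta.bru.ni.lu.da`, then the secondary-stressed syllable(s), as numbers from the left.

primary 7, secondary 2, 3, 5

Weights: 1 di L, 2 ro:g H, 3 do L, 4 ta L, 5 bru L, 6 ni L, 7 lu L, 8 da L.
Parse left to right (heavy = foot alone; LL = one foot; stranded L unfooted): di (ˈro:g) (ˈdo.ta) (ˈbru.ni) (ˈlu.da).
Foot heads: 2, 3, 5, 7.
Primary stress on the rightmost head = syllable 7.
Secondary stress on 2, 3, 5: di.ˌro:g.ˌdo.ta.ˌbru.ni.ˈlu.da.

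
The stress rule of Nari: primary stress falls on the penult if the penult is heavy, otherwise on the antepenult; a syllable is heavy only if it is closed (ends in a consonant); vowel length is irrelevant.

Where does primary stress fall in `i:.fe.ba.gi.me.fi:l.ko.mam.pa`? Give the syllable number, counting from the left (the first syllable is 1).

Weights: 7 ko L, 8 mam H, 9 pa L.
The penult (syllable 8, mam) is heavy, so it takes stress.
Primary stress: syllable 8 → i:.fe.ba.gi.me.fi:l.ko.ˈmam.pa.

8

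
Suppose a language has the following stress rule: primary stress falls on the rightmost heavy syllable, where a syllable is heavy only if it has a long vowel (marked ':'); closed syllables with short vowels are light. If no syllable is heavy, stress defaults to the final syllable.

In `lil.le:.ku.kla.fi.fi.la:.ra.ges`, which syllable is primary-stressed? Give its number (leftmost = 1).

Weights: 1 lil L, 2 le: H, 3 ku L, 4 kla L, 5 fi L, 6 fi L, 7 la: H, 8 ra L, 9 ges L.
Heavy syllables in the domain: 2, 7. The rightmost is syllable 7 (la:).
Primary stress: syllable 7 → lil.le:.ku.kla.fi.fi.ˈla:.ra.ges.

7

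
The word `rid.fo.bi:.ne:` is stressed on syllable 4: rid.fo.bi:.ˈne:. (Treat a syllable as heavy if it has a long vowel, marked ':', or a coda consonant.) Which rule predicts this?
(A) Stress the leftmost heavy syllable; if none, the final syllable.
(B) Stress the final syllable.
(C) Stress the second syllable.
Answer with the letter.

B

Rule A → syllable 1 (observed: 4).
Rule B → syllable 4 ✓.
Rule C → syllable 2 (observed: 4).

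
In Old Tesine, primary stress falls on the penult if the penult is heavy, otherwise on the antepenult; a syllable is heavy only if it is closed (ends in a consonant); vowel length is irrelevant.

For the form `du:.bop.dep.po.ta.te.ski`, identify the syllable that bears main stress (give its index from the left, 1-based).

5

Weights: 5 ta L, 6 te L, 7 ski L.
The penult (syllable 6, te) is light, so stress falls on the antepenult (syllable 5, ta).
Primary stress: syllable 5 → du:.bop.dep.po.ˈta.te.ski.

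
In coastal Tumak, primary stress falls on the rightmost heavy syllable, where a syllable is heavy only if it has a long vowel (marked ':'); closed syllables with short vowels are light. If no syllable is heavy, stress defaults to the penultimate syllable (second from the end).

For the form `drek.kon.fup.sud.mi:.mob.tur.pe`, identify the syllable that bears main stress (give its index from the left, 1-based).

Weights: 1 drek L, 2 kon L, 3 fup L, 4 sud L, 5 mi: H, 6 mob L, 7 tur L, 8 pe L.
Heavy syllables in the domain: 5. The rightmost is syllable 5 (mi:).
Primary stress: syllable 5 → drek.kon.fup.sud.ˈmi:.mob.tur.pe.

5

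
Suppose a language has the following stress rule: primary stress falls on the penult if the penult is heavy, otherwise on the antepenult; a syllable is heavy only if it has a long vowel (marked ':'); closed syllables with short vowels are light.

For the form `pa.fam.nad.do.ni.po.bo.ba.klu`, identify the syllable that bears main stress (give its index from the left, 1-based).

7

Weights: 7 bo L, 8 ba L, 9 klu L.
The penult (syllable 8, ba) is light, so stress falls on the antepenult (syllable 7, bo).
Primary stress: syllable 7 → pa.fam.nad.do.ni.po.ˈbo.ba.klu.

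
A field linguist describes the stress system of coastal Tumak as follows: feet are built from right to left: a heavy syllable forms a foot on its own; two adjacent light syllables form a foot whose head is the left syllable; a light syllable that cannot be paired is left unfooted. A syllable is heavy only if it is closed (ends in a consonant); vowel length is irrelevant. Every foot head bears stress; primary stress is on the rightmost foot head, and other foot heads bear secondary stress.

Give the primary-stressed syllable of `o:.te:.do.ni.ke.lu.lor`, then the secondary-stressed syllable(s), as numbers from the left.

primary 7, secondary 1, 3, 5

Weights: 1 o: L, 2 te: L, 3 do L, 4 ni L, 5 ke L, 6 lu L, 7 lor H.
Parse right to left (heavy = foot alone; LL = one foot; stranded L unfooted): (ˈo:.te:) (ˈdo.ni) (ˈke.lu) (ˈlor).
Foot heads: 1, 3, 5, 7.
Primary stress on the rightmost head = syllable 7.
Secondary stress on 1, 3, 5: ˌo:.te:.ˌdo.ni.ˌke.lu.ˈlor.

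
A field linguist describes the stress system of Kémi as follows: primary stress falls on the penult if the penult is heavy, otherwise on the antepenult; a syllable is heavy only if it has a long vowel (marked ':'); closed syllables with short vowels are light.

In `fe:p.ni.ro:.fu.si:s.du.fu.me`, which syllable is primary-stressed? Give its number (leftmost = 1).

6

Weights: 6 du L, 7 fu L, 8 me L.
The penult (syllable 7, fu) is light, so stress falls on the antepenult (syllable 6, du).
Primary stress: syllable 6 → fe:p.ni.ro:.fu.si:s.ˈdu.fu.me.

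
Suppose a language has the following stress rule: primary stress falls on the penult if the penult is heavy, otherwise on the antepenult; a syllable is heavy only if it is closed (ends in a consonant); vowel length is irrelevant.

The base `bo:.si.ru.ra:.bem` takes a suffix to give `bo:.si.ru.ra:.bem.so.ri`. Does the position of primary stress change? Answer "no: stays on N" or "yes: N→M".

yes: 3→5

Base `bo:.si.ru.ra:.bem` (5 syllables):
  Weights: 3 ru L, 4 ra: L, 5 bem H.
  The penult (syllable 4, ra:) is light, so stress falls on the antepenult (syllable 3, ru).
  → primary stress on syllable 3.
Suffixed `bo:.si.ru.ra:.bem.so.ri` (7 syllables):
  Weights: 5 bem H, 6 so L, 7 ri L.
  The penult (syllable 6, so) is light, so stress falls on the antepenult (syllable 5, bem).
  → primary stress on syllable 5.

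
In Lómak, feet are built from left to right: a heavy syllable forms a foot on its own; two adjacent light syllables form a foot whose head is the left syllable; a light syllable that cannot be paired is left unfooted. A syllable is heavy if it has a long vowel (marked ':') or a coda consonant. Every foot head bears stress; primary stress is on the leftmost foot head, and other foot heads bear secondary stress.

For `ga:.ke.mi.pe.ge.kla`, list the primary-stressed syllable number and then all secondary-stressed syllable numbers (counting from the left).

Weights: 1 ga: H, 2 ke L, 3 mi L, 4 pe L, 5 ge L, 6 kla L.
Parse left to right (heavy = foot alone; LL = one foot; stranded L unfooted): (ˈga:) (ˈke.mi) (ˈpe.ge) kla.
Foot heads: 1, 2, 4.
Primary stress on the leftmost head = syllable 1.
Secondary stress on 2, 4: ˈga:.ˌke.mi.ˌpe.ge.kla.

primary 1, secondary 2, 4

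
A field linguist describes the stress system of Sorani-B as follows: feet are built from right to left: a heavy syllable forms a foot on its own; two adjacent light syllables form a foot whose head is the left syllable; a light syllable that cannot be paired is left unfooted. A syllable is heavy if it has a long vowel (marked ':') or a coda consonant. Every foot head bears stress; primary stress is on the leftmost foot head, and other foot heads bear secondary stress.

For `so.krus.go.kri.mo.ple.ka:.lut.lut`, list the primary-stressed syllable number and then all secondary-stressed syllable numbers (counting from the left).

primary 2, secondary 3, 5, 7, 8, 9

Weights: 1 so L, 2 krus H, 3 go L, 4 kri L, 5 mo L, 6 ple L, 7 ka: H, 8 lut H, 9 lut H.
Parse right to left (heavy = foot alone; LL = one foot; stranded L unfooted): so (ˈkrus) (ˈgo.kri) (ˈmo.ple) (ˈka:) (ˈlut) (ˈlut).
Foot heads: 2, 3, 5, 7, 8, 9.
Primary stress on the leftmost head = syllable 2.
Secondary stress on 3, 5, 7, 8, 9: so.ˈkrus.ˌgo.kri.ˌmo.ple.ˌka:.ˌlut.ˌlut.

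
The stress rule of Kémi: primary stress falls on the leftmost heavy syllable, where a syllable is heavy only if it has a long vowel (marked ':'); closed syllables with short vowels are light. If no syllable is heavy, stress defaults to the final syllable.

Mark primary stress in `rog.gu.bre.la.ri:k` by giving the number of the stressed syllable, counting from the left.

5

Weights: 1 rog L, 2 gu L, 3 bre L, 4 la L, 5 ri:k H.
Heavy syllables in the domain: 5. The leftmost is syllable 5 (ri:k).
Primary stress: syllable 5 → rog.gu.bre.la.ˈri:k.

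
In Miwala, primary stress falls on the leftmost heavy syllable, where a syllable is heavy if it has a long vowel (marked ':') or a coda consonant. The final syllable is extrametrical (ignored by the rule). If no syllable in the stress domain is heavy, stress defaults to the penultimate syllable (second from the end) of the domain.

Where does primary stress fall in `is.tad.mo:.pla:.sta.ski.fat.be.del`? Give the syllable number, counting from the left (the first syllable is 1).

The final syllable (9, del) is extrametrical; the stress domain is syllables 1–8.
Weights: 1 is H, 2 tad H, 3 mo: H, 4 pla: H, 5 sta L, 6 ski L, 7 fat H, 8 be L.
Heavy syllables in the domain: 1, 2, 3, 4, 7. The leftmost is syllable 1 (is).
Primary stress: syllable 1 → ˈis.tad.mo:.pla:.sta.ski.fat.be.del.

1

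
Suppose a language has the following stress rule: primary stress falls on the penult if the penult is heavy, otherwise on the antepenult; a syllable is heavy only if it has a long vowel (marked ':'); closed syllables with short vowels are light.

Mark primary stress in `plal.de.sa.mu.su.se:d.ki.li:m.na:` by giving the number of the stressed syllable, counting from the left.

8

Weights: 7 ki L, 8 li:m H, 9 na: H.
The penult (syllable 8, li:m) is heavy, so it takes stress.
Primary stress: syllable 8 → plal.de.sa.mu.su.se:d.ki.ˈli:m.na:.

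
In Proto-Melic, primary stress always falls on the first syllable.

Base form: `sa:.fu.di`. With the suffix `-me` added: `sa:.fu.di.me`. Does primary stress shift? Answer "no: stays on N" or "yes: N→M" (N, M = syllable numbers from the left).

Base `sa:.fu.di` (3 syllables):
  The word has 3 syllables; the first syllable is syllable 1 (sa:).
  → primary stress on syllable 1.
Suffixed `sa:.fu.di.me` (4 syllables):
  The word has 4 syllables; the first syllable is syllable 1 (sa:).
  → primary stress on syllable 1.

no: stays on 1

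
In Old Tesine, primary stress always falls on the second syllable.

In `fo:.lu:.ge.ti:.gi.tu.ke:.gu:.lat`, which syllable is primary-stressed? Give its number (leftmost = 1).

2

The word has 9 syllables; the second syllable is syllable 2 (lu:).
Primary stress: syllable 2 → fo:.ˈlu:.ge.ti:.gi.tu.ke:.gu:.lat.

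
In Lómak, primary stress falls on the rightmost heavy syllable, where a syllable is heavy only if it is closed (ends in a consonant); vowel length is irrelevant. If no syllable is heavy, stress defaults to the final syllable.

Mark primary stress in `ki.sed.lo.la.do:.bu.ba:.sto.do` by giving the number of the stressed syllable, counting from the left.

Weights: 1 ki L, 2 sed H, 3 lo L, 4 la L, 5 do: L, 6 bu L, 7 ba: L, 8 sto L, 9 do L.
Heavy syllables in the domain: 2. The rightmost is syllable 2 (sed).
Primary stress: syllable 2 → ki.ˈsed.lo.la.do:.bu.ba:.sto.do.

2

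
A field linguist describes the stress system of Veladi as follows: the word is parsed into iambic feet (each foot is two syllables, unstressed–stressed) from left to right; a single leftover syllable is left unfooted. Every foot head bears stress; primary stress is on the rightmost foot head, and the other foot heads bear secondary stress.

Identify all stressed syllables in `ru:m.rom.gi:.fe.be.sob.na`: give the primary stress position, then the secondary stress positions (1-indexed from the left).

primary 6, secondary 2, 4

Parse left to right into iambic (σˈσ) feet: (ru:m.ˈrom) (gi:.ˈfe) (be.ˈsob) na. Syllable 7 is left unfooted.
Foot heads (stressed positions): 2, 4, 6.
End Rule Rightmost: primary stress on the rightmost head = syllable 6.
Secondary stress on 2, 4: ru:m.ˌrom.gi:.ˌfe.be.ˈsob.na.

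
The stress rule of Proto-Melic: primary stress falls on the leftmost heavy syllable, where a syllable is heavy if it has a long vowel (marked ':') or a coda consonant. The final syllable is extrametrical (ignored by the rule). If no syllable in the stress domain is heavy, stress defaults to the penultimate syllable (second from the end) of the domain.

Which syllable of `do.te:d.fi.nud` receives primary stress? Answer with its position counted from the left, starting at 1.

The final syllable (4, nud) is extrametrical; the stress domain is syllables 1–3.
Weights: 1 do L, 2 te:d H, 3 fi L.
Heavy syllables in the domain: 2. The leftmost is syllable 2 (te:d).
Primary stress: syllable 2 → do.ˈte:d.fi.nud.

2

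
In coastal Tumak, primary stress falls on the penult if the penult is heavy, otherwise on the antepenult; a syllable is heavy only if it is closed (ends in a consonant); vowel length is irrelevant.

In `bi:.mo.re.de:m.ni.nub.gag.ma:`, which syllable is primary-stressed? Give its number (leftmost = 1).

Weights: 6 nub H, 7 gag H, 8 ma: L.
The penult (syllable 7, gag) is heavy, so it takes stress.
Primary stress: syllable 7 → bi:.mo.re.de:m.ni.nub.ˈgag.ma:.

7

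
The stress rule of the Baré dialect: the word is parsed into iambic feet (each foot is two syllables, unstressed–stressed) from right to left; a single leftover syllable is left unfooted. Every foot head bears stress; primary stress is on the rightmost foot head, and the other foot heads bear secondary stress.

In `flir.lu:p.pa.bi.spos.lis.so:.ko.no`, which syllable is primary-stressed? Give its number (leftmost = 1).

9

Parse right to left into iambic (σˈσ) feet: flir (lu:p.ˈpa) (bi.ˈspos) (lis.ˈso:) (ko.ˈno). Syllable 1 is left unfooted.
Foot heads (stressed positions): 3, 5, 7, 9.
End Rule Rightmost: primary stress on the rightmost head = syllable 9.
Primary stress: syllable 9 → flir.lu:p.pa.bi.spos.lis.so:.ko.ˈno.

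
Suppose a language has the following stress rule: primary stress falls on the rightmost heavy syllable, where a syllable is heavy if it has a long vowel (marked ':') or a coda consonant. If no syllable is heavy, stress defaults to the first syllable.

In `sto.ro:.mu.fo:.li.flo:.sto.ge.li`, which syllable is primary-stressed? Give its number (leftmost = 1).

Weights: 1 sto L, 2 ro: H, 3 mu L, 4 fo: H, 5 li L, 6 flo: H, 7 sto L, 8 ge L, 9 li L.
Heavy syllables in the domain: 2, 4, 6. The rightmost is syllable 6 (flo:).
Primary stress: syllable 6 → sto.ro:.mu.fo:.li.ˈflo:.sto.ge.li.

6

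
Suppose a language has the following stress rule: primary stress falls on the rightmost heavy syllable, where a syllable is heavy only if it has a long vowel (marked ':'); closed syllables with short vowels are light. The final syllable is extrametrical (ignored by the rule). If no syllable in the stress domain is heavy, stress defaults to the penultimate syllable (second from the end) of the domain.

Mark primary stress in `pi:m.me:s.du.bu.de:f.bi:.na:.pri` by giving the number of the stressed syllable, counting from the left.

7

The final syllable (8, pri) is extrametrical; the stress domain is syllables 1–7.
Weights: 1 pi:m H, 2 me:s H, 3 du L, 4 bu L, 5 de:f H, 6 bi: H, 7 na: H.
Heavy syllables in the domain: 1, 2, 5, 6, 7. The rightmost is syllable 7 (na:).
Primary stress: syllable 7 → pi:m.me:s.du.bu.de:f.bi:.ˈna:.pri.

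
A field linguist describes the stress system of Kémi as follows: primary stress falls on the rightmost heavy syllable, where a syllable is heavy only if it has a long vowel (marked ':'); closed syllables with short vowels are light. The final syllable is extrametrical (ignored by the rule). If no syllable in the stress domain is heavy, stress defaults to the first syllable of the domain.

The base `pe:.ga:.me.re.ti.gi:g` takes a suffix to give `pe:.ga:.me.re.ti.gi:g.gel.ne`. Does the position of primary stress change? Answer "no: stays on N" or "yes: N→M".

Base `pe:.ga:.me.re.ti.gi:g` (6 syllables):
  The final syllable (6, gi:g) is extrametrical; the stress domain is syllables 1–5.
  Weights: 1 pe: H, 2 ga: H, 3 me L, 4 re L, 5 ti L.
  Heavy syllables in the domain: 1, 2. The rightmost is syllable 2 (ga:).
  → primary stress on syllable 2.
Suffixed `pe:.ga:.me.re.ti.gi:g.gel.ne` (8 syllables):
  The final syllable (8, ne) is extrametrical; the stress domain is syllables 1–7.
  Weights: 1 pe: H, 2 ga: H, 3 me L, 4 re L, 5 ti L, 6 gi:g H, 7 gel L.
  Heavy syllables in the domain: 1, 2, 6. The rightmost is syllable 6 (gi:g).
  → primary stress on syllable 6.

yes: 2→6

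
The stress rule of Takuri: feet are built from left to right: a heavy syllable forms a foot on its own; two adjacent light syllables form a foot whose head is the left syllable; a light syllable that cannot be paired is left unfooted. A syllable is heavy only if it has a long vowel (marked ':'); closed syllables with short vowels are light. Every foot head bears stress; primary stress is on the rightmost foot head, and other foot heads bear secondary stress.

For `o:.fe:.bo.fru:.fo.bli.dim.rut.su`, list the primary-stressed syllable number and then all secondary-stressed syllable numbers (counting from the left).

primary 7, secondary 1, 2, 4, 5

Weights: 1 o: H, 2 fe: H, 3 bo L, 4 fru: H, 5 fo L, 6 bli L, 7 dim L, 8 rut L, 9 su L.
Parse left to right (heavy = foot alone; LL = one foot; stranded L unfooted): (ˈo:) (ˈfe:) bo (ˈfru:) (ˈfo.bli) (ˈdim.rut) su.
Foot heads: 1, 2, 4, 5, 7.
Primary stress on the rightmost head = syllable 7.
Secondary stress on 1, 2, 4, 5: ˌo:.ˌfe:.bo.ˌfru:.ˌfo.bli.ˈdim.rut.su.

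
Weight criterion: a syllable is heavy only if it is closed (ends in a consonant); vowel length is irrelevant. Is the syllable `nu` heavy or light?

`nu`: short vowel, open (no coda). Open (no coda) → light.

light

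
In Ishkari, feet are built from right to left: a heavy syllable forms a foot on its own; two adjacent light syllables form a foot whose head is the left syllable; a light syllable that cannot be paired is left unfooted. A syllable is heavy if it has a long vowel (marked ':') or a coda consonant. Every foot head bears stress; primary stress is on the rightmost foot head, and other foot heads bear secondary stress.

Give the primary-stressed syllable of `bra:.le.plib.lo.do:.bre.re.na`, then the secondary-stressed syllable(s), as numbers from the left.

primary 7, secondary 1, 3, 5

Weights: 1 bra: H, 2 le L, 3 plib H, 4 lo L, 5 do: H, 6 bre L, 7 re L, 8 na L.
Parse right to left (heavy = foot alone; LL = one foot; stranded L unfooted): (ˈbra:) le (ˈplib) lo (ˈdo:) bre (ˈre.na).
Foot heads: 1, 3, 5, 7.
Primary stress on the rightmost head = syllable 7.
Secondary stress on 1, 3, 5: ˌbra:.le.ˌplib.lo.ˌdo:.bre.ˈre.na.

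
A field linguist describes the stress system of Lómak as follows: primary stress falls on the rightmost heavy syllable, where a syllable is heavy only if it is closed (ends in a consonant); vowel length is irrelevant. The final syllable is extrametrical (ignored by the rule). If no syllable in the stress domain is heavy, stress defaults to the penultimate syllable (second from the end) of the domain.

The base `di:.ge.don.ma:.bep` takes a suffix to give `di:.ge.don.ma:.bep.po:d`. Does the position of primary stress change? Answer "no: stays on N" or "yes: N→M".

yes: 3→5

Base `di:.ge.don.ma:.bep` (5 syllables):
  The final syllable (5, bep) is extrametrical; the stress domain is syllables 1–4.
  Weights: 1 di: L, 2 ge L, 3 don H, 4 ma: L.
  Heavy syllables in the domain: 3. The rightmost is syllable 3 (don).
  → primary stress on syllable 3.
Suffixed `di:.ge.don.ma:.bep.po:d` (6 syllables):
  The final syllable (6, po:d) is extrametrical; the stress domain is syllables 1–5.
  Weights: 1 di: L, 2 ge L, 3 don H, 4 ma: L, 5 bep H.
  Heavy syllables in the domain: 3, 5. The rightmost is syllable 5 (bep).
  → primary stress on syllable 5.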